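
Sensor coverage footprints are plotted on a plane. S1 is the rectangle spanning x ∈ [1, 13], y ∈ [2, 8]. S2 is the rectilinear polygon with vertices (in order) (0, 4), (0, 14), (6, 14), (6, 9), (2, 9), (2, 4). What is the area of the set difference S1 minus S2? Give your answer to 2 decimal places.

|S1| = 72, |S1∩S2| = 4.
|S1 ∖ S2| = |S1| − |S1∩S2| = 72 − 4 = 68.00.

68.00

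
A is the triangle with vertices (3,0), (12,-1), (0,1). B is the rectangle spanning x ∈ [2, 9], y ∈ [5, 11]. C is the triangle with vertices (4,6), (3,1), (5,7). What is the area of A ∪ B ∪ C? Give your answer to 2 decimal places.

46.07

By inclusion–exclusion:
Individual areas: |A| = 3, |B| = 42, |C| = 2.
|A∩B| = 0.
|A∩C| = 0.
|B∩C| = 0.9333.
|A∩B∩C| = 0.
|A ∪ B ∪ C| = 47 − 0.9333 + 0 = 46.07.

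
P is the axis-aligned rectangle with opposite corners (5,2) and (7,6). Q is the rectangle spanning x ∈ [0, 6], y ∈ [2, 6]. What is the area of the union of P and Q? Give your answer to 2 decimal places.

28.00

By inclusion–exclusion:
Individual areas: |P| = 8, |Q| = 24.
|P∩Q|: x∈[5,6], y∈[2,6] → 1·4 = 4.
|P ∪ Q| = 32 − 4 = 28.00.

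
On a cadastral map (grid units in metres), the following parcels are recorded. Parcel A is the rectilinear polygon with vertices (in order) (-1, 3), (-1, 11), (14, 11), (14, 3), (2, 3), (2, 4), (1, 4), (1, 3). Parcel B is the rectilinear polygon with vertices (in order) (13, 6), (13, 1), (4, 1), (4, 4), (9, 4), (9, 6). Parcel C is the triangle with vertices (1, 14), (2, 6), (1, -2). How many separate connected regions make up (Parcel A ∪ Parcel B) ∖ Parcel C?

(Parcel A ∪ Parcel B) ∖ Parcel C splits into 2 disjoint pieces (area 16, area 115.8125).

2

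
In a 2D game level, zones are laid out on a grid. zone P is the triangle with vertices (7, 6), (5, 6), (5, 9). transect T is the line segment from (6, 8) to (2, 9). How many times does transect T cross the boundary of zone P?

The segment meets the boundary at (5,8.25), (5.6,8.1).

2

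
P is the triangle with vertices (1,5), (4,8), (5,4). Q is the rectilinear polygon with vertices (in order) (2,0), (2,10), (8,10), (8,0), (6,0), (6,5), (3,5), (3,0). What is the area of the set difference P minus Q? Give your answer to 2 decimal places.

2.00

|P| = 7.5, |P∩Q| = 5.5.
|P ∖ Q| = |P| − |P∩Q| = 7.5 − 5.5 = 2.00.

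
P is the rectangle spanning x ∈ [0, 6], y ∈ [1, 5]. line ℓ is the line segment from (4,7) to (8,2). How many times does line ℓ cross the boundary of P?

The segment meets the boundary at (6,4.5), (5.6,5).

2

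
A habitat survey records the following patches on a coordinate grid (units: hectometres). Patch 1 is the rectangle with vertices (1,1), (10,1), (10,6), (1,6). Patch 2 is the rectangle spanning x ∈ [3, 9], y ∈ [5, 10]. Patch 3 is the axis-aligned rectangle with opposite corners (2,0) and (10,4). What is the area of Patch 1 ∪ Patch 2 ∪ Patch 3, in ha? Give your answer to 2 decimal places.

By inclusion–exclusion:
Individual areas: |Patch 1| = 45, |Patch 2| = 30, |Patch 3| = 32.
|Patch 1∩Patch 2|: x∈[3,9], y∈[5,6] → 6·1 = 6.
|Patch 1∩Patch 3|: x∈[2,10], y∈[1,4] → 8·3 = 24.
|Patch 2∩Patch 3| = 0 (no overlap).
|Patch 1∩Patch 2∩Patch 3| = 0.
|Patch 1 ∪ Patch 2 ∪ Patch 3| = 107 − 30 + 0 = 77.00.

77.00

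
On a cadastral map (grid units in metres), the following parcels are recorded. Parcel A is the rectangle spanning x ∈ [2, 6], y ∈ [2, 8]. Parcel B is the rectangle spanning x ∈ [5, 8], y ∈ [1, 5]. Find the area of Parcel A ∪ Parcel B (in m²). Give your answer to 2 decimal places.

By inclusion–exclusion:
Individual areas: |Parcel A| = 24, |Parcel B| = 12.
|Parcel A∩Parcel B|: x∈[5,6], y∈[2,5] → 1·3 = 3.
|Parcel A ∪ Parcel B| = 36 − 3 = 33.00.

33.00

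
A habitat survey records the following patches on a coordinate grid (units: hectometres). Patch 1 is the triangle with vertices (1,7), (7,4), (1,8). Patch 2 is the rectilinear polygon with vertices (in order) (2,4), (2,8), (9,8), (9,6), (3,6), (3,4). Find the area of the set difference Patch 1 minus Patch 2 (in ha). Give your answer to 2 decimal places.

1.92

|Patch 1| = 3, |Patch 1∩Patch 2| = 1.0833.
|Patch 1 ∖ Patch 2| = |Patch 1| − |Patch 1∩Patch 2| = 3 − 1.0833 = 1.92.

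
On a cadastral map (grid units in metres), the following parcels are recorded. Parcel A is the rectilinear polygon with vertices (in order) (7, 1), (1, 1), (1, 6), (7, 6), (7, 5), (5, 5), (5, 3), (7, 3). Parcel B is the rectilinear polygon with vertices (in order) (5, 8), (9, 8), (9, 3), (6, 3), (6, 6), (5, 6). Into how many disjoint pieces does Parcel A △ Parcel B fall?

1

Parcel A △ Parcel B is a single connected region.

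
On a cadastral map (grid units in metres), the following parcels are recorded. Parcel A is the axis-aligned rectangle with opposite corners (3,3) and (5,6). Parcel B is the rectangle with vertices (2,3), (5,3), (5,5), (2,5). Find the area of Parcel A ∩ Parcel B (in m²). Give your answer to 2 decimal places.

4.00

|Parcel A∩Parcel B|: x∈[3,5], y∈[3,5] → 2·2 = 4.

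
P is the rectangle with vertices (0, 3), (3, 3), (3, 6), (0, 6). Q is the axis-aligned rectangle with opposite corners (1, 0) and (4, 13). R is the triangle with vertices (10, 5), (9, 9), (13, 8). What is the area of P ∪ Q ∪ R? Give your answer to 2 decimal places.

By inclusion–exclusion:
Individual areas: |P| = 9, |Q| = 39, |R| = 7.5.
|P∩Q|: x∈[1,3], y∈[3,6] → 2·3 = 6.
|P∩R| = 0.
|Q∩R| = 0.
|P∩Q∩R| = 0.
|P ∪ Q ∪ R| = 55.5 − 6 + 0 = 49.50.

49.50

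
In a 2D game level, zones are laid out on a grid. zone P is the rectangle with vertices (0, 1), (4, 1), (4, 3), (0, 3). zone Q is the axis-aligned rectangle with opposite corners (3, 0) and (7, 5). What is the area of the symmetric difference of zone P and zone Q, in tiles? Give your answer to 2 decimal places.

|zone P∩zone Q|: x∈[3,4], y∈[1,3] → 1·2 = 2.
|zone P △ zone Q| = |zone P| + |zone Q| − 2·|zone P∩zone Q| = 8 + 20 − 4 = 24.00.

24.00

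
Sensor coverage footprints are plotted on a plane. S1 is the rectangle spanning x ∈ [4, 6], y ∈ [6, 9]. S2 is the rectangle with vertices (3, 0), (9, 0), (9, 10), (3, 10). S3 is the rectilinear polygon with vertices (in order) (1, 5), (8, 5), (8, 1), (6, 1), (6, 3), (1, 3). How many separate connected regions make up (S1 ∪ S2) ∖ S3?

(S1 ∪ S2) ∖ S3 is a single connected region.

1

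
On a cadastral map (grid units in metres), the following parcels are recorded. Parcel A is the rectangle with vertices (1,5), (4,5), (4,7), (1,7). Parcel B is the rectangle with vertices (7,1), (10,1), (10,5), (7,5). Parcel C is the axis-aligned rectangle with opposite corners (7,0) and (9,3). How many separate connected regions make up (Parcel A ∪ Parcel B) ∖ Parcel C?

2

(Parcel A ∪ Parcel B) ∖ Parcel C splits into 2 disjoint pieces (area 6, area 8).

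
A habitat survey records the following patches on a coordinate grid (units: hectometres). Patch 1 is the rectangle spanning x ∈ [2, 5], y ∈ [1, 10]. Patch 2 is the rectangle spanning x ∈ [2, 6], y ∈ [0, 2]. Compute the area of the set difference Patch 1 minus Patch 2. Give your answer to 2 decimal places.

24.00

|Patch 1∩Patch 2|: x∈[2,5], y∈[1,2] → 3·1 = 3.
|Patch 1| = 27.
|Patch 1 ∖ Patch 2| = |Patch 1| − |Patch 1∩Patch 2| = 27 − 3 = 24.00.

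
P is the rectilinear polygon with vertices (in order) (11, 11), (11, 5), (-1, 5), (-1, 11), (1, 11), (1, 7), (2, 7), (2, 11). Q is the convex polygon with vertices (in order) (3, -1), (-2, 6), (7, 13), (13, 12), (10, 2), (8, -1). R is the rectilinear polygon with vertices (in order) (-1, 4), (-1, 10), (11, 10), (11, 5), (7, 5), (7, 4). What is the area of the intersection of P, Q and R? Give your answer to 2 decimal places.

51.59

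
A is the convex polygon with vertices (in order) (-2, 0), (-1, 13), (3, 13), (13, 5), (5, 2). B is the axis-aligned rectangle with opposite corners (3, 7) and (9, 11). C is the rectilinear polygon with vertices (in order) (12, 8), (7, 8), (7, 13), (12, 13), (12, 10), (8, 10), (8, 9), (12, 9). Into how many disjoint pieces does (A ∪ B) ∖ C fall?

(A ∪ B) ∖ C splits into 2 disjoint pieces (area 112.375, area 1).

2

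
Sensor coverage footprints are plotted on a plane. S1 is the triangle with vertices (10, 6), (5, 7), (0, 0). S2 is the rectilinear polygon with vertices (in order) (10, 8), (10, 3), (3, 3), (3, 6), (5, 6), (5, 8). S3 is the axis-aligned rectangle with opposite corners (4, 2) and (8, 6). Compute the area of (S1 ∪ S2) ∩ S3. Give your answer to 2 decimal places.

12.30

The region (S1 ∪ S2) ∩ S3 is the polygon with vertices (5,3), (4,2.4), (4,6), (4.286,6), (8,6), (8,3).
By the shoelace formula its area is 12.30.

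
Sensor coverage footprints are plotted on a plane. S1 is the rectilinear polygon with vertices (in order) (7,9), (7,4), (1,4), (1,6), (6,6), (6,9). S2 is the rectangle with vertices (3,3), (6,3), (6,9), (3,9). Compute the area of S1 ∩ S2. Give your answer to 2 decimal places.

6.00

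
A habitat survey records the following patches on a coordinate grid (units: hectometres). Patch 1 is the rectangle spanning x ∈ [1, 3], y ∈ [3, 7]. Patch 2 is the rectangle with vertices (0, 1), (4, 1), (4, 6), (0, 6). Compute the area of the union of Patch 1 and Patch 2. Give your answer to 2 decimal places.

22.00

By inclusion–exclusion:
Individual areas: |Patch 1| = 8, |Patch 2| = 20.
|Patch 1∩Patch 2|: x∈[1,3], y∈[3,6] → 2·3 = 6.
|Patch 1 ∪ Patch 2| = 28 − 6 = 22.00.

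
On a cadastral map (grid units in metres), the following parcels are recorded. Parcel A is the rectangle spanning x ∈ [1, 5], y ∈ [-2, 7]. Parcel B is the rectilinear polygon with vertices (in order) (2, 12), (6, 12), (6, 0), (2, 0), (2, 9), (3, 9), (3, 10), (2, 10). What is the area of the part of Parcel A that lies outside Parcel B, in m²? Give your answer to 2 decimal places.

|Parcel A| = 36, |Parcel A∩Parcel B| = 21.
|Parcel A ∖ Parcel B| = |Parcel A| − |Parcel A∩Parcel B| = 36 − 21 = 15.00.

15.00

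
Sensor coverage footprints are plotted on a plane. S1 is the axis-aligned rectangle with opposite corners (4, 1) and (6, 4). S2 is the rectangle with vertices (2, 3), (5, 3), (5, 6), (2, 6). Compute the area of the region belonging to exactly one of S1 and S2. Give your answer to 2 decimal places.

|S1∩S2|: x∈[4,5], y∈[3,4] → 1·1 = 1.
|S1 △ S2| = |S1| + |S2| − 2·|S1∩S2| = 6 + 9 − 2 = 13.00.

13.00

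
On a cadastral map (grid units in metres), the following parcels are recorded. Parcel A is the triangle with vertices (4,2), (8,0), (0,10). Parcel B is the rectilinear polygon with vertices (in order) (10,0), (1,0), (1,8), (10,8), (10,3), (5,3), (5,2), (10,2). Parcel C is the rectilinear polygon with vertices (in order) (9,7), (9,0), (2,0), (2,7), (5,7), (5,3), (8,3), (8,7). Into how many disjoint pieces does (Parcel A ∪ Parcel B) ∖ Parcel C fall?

2

(Parcel A ∪ Parcel B) ∖ Parcel C splits into 2 disjoint pieces (area 2, area 32.6).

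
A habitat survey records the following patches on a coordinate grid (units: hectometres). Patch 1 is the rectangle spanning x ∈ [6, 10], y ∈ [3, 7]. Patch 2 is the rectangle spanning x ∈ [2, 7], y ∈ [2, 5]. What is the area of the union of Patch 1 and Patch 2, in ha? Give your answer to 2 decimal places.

29.00

By inclusion–exclusion:
Individual areas: |Patch 1| = 16, |Patch 2| = 15.
|Patch 1∩Patch 2|: x∈[6,7], y∈[3,5] → 1·2 = 2.
|Patch 1 ∪ Patch 2| = 31 − 2 = 29.00.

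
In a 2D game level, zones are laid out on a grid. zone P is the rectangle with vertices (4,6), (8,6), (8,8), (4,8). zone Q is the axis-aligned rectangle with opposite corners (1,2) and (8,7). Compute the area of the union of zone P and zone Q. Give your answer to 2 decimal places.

39.00

By inclusion–exclusion:
Individual areas: |zone P| = 8, |zone Q| = 35.
|zone P∩zone Q|: x∈[4,8], y∈[6,7] → 4·1 = 4.
|zone P ∪ zone Q| = 43 − 4 = 39.00.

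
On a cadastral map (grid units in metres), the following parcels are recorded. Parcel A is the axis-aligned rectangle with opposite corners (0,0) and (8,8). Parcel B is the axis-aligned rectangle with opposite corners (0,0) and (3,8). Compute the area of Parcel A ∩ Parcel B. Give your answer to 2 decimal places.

24.00

|Parcel A∩Parcel B|: x∈[0,3], y∈[0,8] → 3·8 = 24.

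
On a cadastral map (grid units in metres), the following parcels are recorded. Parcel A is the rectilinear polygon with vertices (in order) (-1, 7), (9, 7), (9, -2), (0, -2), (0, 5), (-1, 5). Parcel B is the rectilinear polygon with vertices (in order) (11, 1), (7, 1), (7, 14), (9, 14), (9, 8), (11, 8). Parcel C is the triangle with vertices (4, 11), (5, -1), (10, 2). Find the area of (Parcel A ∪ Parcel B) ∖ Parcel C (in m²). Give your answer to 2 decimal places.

84.17

|Parcel A ∪ Parcel B| = 111.
|(Parcel A ∪ Parcel B) ∩ Parcel C| = 26.8333.
|(Parcel A ∪ Parcel B) ∖ Parcel C| = 111 − 26.8333 = 84.17.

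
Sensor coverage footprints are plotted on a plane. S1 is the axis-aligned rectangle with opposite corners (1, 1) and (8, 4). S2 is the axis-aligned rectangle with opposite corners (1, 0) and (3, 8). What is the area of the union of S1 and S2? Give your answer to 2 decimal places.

By inclusion–exclusion:
Individual areas: |S1| = 21, |S2| = 16.
|S1∩S2|: x∈[1,3], y∈[1,4] → 2·3 = 6.
|S1 ∪ S2| = 37 − 6 = 31.00.

31.00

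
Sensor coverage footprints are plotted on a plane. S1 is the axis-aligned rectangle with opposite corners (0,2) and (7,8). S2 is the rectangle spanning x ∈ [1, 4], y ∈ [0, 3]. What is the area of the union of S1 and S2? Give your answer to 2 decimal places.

By inclusion–exclusion:
Individual areas: |S1| = 42, |S2| = 9.
|S1∩S2|: x∈[1,4], y∈[2,3] → 3·1 = 3.
|S1 ∪ S2| = 51 − 3 = 48.00.

48.00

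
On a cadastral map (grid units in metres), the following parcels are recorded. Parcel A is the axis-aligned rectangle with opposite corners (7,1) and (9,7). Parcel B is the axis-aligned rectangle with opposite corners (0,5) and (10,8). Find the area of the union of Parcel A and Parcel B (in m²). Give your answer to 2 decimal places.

38.00

By inclusion–exclusion:
Individual areas: |Parcel A| = 12, |Parcel B| = 30.
|Parcel A∩Parcel B|: x∈[7,9], y∈[5,7] → 2·2 = 4.
|Parcel A ∪ Parcel B| = 42 − 4 = 38.00.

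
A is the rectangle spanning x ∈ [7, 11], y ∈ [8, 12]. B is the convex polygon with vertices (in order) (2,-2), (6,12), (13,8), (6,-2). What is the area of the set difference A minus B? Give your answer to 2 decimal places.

6.86

|A| = 16, |A∩B| = 9.1429.
|A ∖ B| = |A| − |A∩B| = 16 − 9.1429 = 6.86.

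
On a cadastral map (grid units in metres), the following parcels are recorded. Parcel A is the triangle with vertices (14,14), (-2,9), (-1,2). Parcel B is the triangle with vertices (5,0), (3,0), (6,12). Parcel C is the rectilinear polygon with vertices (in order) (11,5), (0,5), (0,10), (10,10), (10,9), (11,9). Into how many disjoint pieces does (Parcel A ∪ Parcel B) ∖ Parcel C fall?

(Parcel A ∪ Parcel B) ∖ Parcel C splits into 3 disjoint pieces (area 15.6232, area 7.9167, area 13.75).

3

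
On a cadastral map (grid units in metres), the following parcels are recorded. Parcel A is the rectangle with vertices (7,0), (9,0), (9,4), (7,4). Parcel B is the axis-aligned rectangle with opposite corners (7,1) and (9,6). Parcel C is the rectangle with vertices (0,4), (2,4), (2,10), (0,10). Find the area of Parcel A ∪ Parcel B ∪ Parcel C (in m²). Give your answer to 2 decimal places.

24.00

By inclusion–exclusion:
Individual areas: |Parcel A| = 8, |Parcel B| = 10, |Parcel C| = 12.
|Parcel A∩Parcel B|: x∈[7,9], y∈[1,4] → 2·3 = 6.
|Parcel A∩Parcel C| = 0 (no overlap).
|Parcel B∩Parcel C| = 0 (no overlap).
|Parcel A∩Parcel B∩Parcel C| = 0.
|Parcel A ∪ Parcel B ∪ Parcel C| = 30 − 6 + 0 = 24.00.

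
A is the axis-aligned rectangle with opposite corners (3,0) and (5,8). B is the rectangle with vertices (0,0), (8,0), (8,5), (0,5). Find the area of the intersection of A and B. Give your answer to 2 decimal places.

10.00

|A∩B|: x∈[3,5], y∈[0,5] → 2·5 = 10.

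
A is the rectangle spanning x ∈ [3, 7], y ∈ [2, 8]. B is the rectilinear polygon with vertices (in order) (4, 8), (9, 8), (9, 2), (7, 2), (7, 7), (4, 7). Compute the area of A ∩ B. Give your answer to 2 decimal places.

3.00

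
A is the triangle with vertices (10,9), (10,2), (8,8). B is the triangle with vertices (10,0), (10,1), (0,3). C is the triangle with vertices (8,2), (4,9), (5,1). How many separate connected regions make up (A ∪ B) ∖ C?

(A ∪ B) ∖ C splits into 3 disjoint pieces (area 7, area 1.2021, area 3.0099).

3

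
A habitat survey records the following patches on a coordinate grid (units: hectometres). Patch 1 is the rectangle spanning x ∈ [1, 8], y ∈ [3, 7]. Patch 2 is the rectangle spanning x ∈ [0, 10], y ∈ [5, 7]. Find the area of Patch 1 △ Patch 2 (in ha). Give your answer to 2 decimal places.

|Patch 1∩Patch 2|: x∈[1,8], y∈[5,7] → 7·2 = 14.
|Patch 1 △ Patch 2| = |Patch 1| + |Patch 2| − 2·|Patch 1∩Patch 2| = 28 + 20 − 28 = 20.00.

20.00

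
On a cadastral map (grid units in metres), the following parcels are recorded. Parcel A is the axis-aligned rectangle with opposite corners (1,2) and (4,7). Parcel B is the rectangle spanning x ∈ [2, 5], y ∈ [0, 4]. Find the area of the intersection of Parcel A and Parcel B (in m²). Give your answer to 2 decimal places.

4.00

|Parcel A∩Parcel B|: x∈[2,4], y∈[2,4] → 2·2 = 4.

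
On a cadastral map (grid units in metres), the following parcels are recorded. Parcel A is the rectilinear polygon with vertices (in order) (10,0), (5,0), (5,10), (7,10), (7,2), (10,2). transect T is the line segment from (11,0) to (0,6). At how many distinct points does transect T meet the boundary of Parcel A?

4

The segment meets the boundary at (5,3.273), (7,2.182), (10,0.545), (7.333,2).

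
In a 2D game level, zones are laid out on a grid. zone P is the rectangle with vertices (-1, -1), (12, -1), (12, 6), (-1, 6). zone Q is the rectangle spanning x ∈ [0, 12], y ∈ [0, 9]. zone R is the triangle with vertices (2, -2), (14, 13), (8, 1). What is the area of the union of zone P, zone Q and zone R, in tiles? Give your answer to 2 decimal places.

By inclusion–exclusion:
Individual areas: |zone P| = 91, |zone Q| = 108, |zone R| = 27.
|zone P∩zone Q|: x∈[0,12], y∈[0,6] → 12·6 = 72.
|zone P∩zone R| = 19.05.
|zone Q∩zone R| = 22.2.
|zone P∩zone Q∩zone R| = 17.25.
|zone P ∪ zone Q ∪ zone R| = 226 − 113.25 + 17.25 = 130.00.

130.00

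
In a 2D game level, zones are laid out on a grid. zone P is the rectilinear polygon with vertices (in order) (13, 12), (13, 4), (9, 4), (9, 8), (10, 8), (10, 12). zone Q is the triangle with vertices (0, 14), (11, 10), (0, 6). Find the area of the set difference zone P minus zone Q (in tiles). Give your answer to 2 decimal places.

27.64

|zone P| = 28, |zone P∩zone Q| = 0.3636.
|zone P ∖ zone Q| = |zone P| − |zone P∩zone Q| = 28 − 0.3636 = 27.64.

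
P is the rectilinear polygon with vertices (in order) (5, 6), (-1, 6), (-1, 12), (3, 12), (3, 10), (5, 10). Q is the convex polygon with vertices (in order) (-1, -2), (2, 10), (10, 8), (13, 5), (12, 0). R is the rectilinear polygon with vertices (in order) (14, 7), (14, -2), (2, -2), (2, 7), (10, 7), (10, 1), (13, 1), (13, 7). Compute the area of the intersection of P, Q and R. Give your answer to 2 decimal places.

The intersection is the polygon with vertices (5,6), (2,6), (2,7), (5,7).
By the shoelace formula its area is 3.00.

3.00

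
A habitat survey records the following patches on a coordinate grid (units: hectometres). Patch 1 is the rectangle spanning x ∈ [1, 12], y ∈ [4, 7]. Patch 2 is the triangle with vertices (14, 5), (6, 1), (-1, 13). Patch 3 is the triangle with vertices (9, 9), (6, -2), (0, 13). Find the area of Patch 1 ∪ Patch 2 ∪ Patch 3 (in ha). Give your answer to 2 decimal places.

84.08

By inclusion–exclusion:
Individual areas: |Patch 1| = 33, |Patch 2| = 62, |Patch 3| = 55.5.
|Patch 1∩Patch 2| = 25.0583.
|Patch 1∩Patch 3| = 15.1364.
|Patch 2∩Patch 3| = 40.2356.
|Patch 1∩Patch 2∩Patch 3| = 14.0114.
|Patch 1 ∪ Patch 2 ∪ Patch 3| = 150.5 − 80.4303 + 14.0114 = 84.08.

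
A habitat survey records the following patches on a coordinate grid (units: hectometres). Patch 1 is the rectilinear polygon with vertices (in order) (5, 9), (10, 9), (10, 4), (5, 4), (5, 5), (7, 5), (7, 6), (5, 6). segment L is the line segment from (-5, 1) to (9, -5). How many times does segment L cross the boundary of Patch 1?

0

The segment lies entirely outside Patch 1 and never meets its boundary.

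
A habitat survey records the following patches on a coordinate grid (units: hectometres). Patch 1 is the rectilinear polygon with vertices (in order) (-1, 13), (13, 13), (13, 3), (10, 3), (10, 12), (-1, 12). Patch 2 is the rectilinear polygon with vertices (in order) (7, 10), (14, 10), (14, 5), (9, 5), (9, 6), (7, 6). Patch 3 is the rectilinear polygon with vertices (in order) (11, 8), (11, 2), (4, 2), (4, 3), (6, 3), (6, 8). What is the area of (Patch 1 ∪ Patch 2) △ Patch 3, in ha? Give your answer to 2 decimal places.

67.00

|Patch 1 ∪ Patch 2| = 59.
|(Patch 1 ∪ Patch 2) ∩ Patch 3| = 12.
|(Patch 1 ∪ Patch 2) △ Patch 3| = 59 + 32 − 24 = 67.00.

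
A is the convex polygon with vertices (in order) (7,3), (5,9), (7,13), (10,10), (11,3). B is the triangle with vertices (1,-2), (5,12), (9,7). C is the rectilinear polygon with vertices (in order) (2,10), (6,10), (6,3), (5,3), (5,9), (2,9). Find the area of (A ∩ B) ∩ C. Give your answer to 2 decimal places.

The region (A ∩ B) ∩ C is the polygon with vertices (5.5,10), (6,10), (6,6), (5,9).
By the shoelace formula its area is 2.25.

2.25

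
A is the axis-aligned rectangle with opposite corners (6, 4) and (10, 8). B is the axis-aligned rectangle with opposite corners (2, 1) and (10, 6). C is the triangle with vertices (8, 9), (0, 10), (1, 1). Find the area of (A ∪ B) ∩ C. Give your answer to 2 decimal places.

|A ∪ B| = 48.
|(A ∪ B) ∩ C| = 7.23.

7.23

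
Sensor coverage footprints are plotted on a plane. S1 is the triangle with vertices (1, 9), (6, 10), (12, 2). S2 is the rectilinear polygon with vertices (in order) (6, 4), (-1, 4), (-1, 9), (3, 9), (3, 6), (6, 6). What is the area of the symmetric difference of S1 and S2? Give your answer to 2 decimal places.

|S1| = 23, |S2| = 26, |S1∩S2| = 1.2987.
|S1 △ S2| = |S1| + |S2| − 2·|S1∩S2| = 23 + 26 − 2.5974 = 46.40.

46.40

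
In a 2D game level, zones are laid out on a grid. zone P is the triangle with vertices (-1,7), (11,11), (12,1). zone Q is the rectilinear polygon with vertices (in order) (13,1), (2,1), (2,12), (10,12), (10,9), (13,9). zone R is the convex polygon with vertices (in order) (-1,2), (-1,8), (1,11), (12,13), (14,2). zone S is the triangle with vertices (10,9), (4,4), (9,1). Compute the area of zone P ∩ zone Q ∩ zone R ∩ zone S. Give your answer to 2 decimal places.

16.38

The intersection is the polygon with vertices (4.535,4.446), (10,9), (9.164,2.309).
By the shoelace formula its area is 16.38.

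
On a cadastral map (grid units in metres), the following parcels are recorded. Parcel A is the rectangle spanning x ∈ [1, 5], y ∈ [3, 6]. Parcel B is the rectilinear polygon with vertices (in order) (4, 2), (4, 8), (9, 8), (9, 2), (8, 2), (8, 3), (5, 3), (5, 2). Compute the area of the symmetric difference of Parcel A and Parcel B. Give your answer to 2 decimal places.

|Parcel A| = 12, |Parcel B| = 27, |Parcel A∩Parcel B| = 3.
|Parcel A △ Parcel B| = |Parcel A| + |Parcel B| − 2·|Parcel A∩Parcel B| = 12 + 27 − 6 = 33.00.

33.00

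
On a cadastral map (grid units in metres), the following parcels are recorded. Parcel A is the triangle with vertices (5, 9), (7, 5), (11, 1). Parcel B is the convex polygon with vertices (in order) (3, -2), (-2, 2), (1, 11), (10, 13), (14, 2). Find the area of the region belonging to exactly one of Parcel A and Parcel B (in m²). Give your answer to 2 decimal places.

|Parcel A| = 4, |Parcel B| = 157.5, |Parcel A∩Parcel B| = 4.
|Parcel A △ Parcel B| = |Parcel A| + |Parcel B| − 2·|Parcel A∩Parcel B| = 4 + 157.5 − 8 = 153.50.

153.50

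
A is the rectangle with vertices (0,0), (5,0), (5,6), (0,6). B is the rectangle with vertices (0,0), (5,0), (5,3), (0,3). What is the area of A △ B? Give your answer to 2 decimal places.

|A∩B|: x∈[0,5], y∈[0,3] → 5·3 = 15.
|A △ B| = |A| + |B| − 2·|A∩B| = 30 + 15 − 30 = 15.00.

15.00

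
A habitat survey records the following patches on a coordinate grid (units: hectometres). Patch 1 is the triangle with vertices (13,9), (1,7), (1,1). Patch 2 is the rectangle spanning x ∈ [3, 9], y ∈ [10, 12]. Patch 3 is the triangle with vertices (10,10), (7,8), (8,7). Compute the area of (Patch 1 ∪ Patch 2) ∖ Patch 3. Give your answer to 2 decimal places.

|Patch 1 ∪ Patch 2| = 48.
|(Patch 1 ∪ Patch 2) ∩ Patch 3| = 1.0938.
|(Patch 1 ∪ Patch 2) ∖ Patch 3| = 48 − 1.0938 = 46.91.

46.91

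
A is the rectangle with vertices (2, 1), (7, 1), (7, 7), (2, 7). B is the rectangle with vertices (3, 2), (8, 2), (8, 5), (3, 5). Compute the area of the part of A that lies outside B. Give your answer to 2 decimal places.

18.00

|A∩B|: x∈[3,7], y∈[2,5] → 4·3 = 12.
|A| = 30.
|A ∖ B| = |A| − |A∩B| = 30 − 12 = 18.00.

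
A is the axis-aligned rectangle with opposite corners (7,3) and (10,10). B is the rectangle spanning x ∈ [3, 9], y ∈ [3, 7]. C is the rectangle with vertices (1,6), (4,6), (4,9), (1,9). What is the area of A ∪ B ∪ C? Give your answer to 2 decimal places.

By inclusion–exclusion:
Individual areas: |A| = 21, |B| = 24, |C| = 9.
|A∩B|: x∈[7,9], y∈[3,7] → 2·4 = 8.
|A∩C| = 0 (no overlap).
|B∩C|: x∈[3,4], y∈[6,7] → 1·1 = 1.
|A∩B∩C| = 0.
|A ∪ B ∪ C| = 54 − 9 + 0 = 45.00.

45.00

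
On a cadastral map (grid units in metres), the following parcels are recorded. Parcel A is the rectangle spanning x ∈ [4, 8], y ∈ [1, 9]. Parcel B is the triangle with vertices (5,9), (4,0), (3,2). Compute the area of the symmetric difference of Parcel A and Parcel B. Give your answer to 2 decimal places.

|Parcel A| = 32, |Parcel B| = 5.5, |Parcel A∩Parcel B| = 2.6944.
|Parcel A △ Parcel B| = |Parcel A| + |Parcel B| − 2·|Parcel A∩Parcel B| = 32 + 5.5 − 5.3889 = 32.11.

32.11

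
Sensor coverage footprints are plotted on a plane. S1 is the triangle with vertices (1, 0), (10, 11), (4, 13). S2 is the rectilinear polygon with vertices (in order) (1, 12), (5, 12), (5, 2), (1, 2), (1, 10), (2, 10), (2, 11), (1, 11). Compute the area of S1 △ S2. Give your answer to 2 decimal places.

|S1| = 42, |S2| = 39, |S1∩S2| = 20.432.
|S1 △ S2| = |S1| + |S2| − 2·|S1∩S2| = 42 + 39 − 40.864 = 40.14.

40.14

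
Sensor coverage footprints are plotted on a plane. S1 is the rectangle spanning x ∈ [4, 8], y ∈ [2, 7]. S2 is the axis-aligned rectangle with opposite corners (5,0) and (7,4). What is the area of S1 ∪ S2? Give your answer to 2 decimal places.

By inclusion–exclusion:
Individual areas: |S1| = 20, |S2| = 8.
|S1∩S2|: x∈[5,7], y∈[2,4] → 2·2 = 4.
|S1 ∪ S2| = 28 − 4 = 24.00.

24.00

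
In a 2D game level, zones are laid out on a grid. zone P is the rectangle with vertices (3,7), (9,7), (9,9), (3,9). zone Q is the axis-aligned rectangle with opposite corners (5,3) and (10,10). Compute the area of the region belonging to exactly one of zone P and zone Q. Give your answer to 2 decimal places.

31.00

|zone P∩zone Q|: x∈[5,9], y∈[7,9] → 4·2 = 8.
|zone P △ zone Q| = |zone P| + |zone Q| − 2·|zone P∩zone Q| = 12 + 35 − 16 = 31.00.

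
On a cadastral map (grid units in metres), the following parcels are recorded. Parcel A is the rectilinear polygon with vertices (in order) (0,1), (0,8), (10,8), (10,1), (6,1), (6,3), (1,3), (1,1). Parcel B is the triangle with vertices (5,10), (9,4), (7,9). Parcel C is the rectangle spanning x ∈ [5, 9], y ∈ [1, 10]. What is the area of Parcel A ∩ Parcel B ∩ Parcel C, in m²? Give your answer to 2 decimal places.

2.13

The intersection is the polygon with vertices (9,4), (6.333,8), (7.4,8).
By the shoelace formula its area is 2.13.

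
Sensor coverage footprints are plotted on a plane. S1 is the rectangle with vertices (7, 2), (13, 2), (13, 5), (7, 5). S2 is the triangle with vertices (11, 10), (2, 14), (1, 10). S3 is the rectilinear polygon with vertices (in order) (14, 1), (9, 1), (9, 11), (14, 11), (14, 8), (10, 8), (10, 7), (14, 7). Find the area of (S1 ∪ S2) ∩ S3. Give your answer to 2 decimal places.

12.89

|S1 ∪ S2| = 38.
|(S1 ∪ S2) ∩ S3| = 12.89.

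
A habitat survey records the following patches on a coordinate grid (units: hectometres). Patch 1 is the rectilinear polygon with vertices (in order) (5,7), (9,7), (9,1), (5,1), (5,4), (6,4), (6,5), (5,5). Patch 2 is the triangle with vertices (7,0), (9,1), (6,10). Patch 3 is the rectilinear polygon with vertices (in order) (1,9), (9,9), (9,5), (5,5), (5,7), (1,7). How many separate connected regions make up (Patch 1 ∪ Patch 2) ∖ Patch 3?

2

(Patch 1 ∪ Patch 2) ∖ Patch 3 splits into 2 disjoint pieces (area 0.1167, area 16.05).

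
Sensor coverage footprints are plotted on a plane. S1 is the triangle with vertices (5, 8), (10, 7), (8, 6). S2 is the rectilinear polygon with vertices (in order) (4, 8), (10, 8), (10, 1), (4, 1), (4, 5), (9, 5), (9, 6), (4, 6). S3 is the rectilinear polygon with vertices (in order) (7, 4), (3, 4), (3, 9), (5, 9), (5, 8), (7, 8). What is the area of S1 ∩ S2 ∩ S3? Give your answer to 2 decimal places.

0.93

The intersection is the polygon with vertices (5,8), (7,7.6), (7,6.667).
By the shoelace formula its area is 0.93.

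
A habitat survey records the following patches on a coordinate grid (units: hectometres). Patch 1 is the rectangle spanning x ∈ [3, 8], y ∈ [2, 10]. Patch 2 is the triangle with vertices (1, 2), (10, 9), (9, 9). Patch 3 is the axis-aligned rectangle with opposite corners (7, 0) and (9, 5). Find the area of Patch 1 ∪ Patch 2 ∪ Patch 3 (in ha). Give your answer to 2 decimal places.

48.31

By inclusion–exclusion:
Individual areas: |Patch 1| = 40, |Patch 2| = 3.5, |Patch 3| = 10.
|Patch 1∩Patch 2| = 2.1875.
|Patch 1∩Patch 3|: x∈[7,8], y∈[2,5] → 1·3 = 3.
|Patch 2∩Patch 3| = 0.
|Patch 1∩Patch 2∩Patch 3| = 0.
|Patch 1 ∪ Patch 2 ∪ Patch 3| = 53.5 − 5.1875 + 0 = 48.31.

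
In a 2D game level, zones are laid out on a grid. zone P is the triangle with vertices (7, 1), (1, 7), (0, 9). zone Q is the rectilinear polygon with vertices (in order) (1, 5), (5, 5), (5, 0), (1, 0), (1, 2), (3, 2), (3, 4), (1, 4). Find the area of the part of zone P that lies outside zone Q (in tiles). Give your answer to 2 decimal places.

2.29

|zone P| = 3, |zone P∩zone Q| = 0.7143.
|zone P ∖ zone Q| = |zone P| − |zone P∩zone Q| = 3 − 0.7143 = 2.29.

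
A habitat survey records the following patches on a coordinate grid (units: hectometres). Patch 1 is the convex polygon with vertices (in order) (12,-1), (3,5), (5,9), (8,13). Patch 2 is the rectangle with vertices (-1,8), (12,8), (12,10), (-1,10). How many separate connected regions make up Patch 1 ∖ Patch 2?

2

Patch 1 ∖ Patch 2 splits into 2 disjoint pieces (area 40.1786, area 4.6607).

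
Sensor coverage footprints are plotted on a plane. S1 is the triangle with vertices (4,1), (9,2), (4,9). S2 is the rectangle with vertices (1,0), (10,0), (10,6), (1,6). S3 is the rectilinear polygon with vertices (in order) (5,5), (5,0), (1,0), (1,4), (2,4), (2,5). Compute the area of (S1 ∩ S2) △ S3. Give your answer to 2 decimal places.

|S1 ∩ S2| = 16.7857.
|(S1 ∩ S2) ∩ S3| = 3.9.
|(S1 ∩ S2) △ S3| = 16.7857 + 19 − 7.8 = 27.99.

27.99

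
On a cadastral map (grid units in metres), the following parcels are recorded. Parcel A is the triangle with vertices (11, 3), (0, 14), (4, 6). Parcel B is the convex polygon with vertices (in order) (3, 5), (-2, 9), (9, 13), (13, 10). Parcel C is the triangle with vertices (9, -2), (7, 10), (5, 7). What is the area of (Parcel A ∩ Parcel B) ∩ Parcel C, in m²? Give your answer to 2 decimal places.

2.02

The region (Parcel A ∩ Parcel B) ∩ Parcel C is the polygon with vertices (5.364,6.182), (5,7), (5.8,8.2), (7,7).
By the shoelace formula its area is 2.02.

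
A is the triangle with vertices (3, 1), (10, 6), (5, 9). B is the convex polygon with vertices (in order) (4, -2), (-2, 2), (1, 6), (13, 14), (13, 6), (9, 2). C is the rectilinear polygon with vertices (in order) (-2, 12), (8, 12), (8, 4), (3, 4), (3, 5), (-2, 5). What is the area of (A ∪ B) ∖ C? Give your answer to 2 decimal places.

87.29

|A ∪ B| = 116.0605.
|(A ∪ B) ∩ C| = 28.7689.
|(A ∪ B) ∖ C| = 116.0605 − 28.7689 = 87.29.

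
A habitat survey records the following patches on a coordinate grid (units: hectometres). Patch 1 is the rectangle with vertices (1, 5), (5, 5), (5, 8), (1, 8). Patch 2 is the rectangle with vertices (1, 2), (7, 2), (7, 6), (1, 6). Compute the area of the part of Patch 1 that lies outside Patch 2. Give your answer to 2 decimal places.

8.00

|Patch 1∩Patch 2|: x∈[1,5], y∈[5,6] → 4·1 = 4.
|Patch 1| = 12.
|Patch 1 ∖ Patch 2| = |Patch 1| − |Patch 1∩Patch 2| = 12 − 4 = 8.00.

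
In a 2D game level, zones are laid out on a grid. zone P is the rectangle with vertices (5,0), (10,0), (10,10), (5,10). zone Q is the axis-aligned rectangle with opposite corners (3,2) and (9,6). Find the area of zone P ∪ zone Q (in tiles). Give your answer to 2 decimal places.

By inclusion–exclusion:
Individual areas: |zone P| = 50, |zone Q| = 24.
|zone P∩zone Q|: x∈[5,9], y∈[2,6] → 4·4 = 16.
|zone P ∪ zone Q| = 74 − 16 = 58.00.

58.00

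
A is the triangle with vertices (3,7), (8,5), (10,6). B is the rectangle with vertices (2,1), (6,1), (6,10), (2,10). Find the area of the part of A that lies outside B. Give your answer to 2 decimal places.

3.34

|A| = 4.5, |A∩B| = 1.1571.
|A ∖ B| = |A| − |A∩B| = 4.5 − 1.1571 = 3.34.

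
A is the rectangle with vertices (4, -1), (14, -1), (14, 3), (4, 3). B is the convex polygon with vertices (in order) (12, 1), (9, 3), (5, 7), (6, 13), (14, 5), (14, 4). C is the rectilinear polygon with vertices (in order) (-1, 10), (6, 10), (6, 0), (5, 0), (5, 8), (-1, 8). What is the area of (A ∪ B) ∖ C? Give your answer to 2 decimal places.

|A ∪ B| = 86.6667.
|(A ∪ B) ∩ C| = 5.75.
|(A ∪ B) ∖ C| = 86.6667 − 5.75 = 80.92.

80.92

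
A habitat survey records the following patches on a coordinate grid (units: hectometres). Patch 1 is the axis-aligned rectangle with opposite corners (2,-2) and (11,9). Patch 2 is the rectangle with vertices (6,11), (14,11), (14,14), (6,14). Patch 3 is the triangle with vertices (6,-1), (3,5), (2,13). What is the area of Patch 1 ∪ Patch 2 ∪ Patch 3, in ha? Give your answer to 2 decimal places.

124.29

By inclusion–exclusion:
Individual areas: |Patch 1| = 99, |Patch 2| = 24, |Patch 3| = 9.
|Patch 1∩Patch 2| = 0 (no overlap).
|Patch 1∩Patch 3| = 7.7143.
|Patch 2∩Patch 3| = 0.
|Patch 1∩Patch 2∩Patch 3| = 0.
|Patch 1 ∪ Patch 2 ∪ Patch 3| = 132 − 7.7143 + 0 = 124.29.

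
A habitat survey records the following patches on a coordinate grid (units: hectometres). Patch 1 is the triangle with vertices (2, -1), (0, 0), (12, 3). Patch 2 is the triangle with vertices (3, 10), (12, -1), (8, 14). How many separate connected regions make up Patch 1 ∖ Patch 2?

2

Patch 1 ∖ Patch 2 splits into 2 disjoint pieces (area 8.4975, area 0.0723).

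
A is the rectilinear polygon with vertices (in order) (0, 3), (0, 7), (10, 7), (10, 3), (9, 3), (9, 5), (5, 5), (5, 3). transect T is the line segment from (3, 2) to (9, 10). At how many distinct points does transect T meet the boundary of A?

The segment meets the boundary at (6.75,7), (5.25,5), (5,4.667), (3.75,3).

4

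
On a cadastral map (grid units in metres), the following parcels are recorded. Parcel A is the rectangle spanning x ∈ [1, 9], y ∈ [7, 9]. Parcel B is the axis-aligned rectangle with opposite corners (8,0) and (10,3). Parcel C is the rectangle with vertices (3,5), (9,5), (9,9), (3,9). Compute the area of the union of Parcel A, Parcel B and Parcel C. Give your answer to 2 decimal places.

34.00

By inclusion–exclusion:
Individual areas: |Parcel A| = 16, |Parcel B| = 6, |Parcel C| = 24.
|Parcel A∩Parcel B| = 0 (no overlap).
|Parcel A∩Parcel C|: x∈[3,9], y∈[7,9] → 6·2 = 12.
|Parcel B∩Parcel C| = 0 (no overlap).
|Parcel A∩Parcel B∩Parcel C| = 0.
|Parcel A ∪ Parcel B ∪ Parcel C| = 46 − 12 + 0 = 34.00.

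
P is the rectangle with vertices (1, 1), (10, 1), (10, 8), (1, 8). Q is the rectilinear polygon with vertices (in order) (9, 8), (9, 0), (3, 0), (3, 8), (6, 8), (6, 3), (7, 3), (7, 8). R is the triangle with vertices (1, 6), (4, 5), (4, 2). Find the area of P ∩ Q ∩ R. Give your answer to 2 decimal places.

The intersection is the polygon with vertices (3,5.333), (4,5), (4,2), (3,3.333).
By the shoelace formula its area is 2.50.

2.50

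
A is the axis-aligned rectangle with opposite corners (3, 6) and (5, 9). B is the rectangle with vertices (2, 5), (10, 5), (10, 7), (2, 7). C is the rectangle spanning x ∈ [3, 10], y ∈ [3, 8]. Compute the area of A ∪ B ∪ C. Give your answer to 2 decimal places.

By inclusion–exclusion:
Individual areas: |A| = 6, |B| = 16, |C| = 35.
|A∩B|: x∈[3,5], y∈[6,7] → 2·1 = 2.
|A∩C|: x∈[3,5], y∈[6,8] → 2·2 = 4.
|B∩C|: x∈[3,10], y∈[5,7] → 7·2 = 14.
|A∩B∩C| = 2.
|A ∪ B ∪ C| = 57 − 20 + 2 = 39.00.

39.00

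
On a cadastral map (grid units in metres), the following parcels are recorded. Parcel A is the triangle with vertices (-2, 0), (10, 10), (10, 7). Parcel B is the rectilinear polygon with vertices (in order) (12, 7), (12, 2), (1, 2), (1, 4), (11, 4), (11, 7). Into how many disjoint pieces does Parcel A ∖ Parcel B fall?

2

Parcel A ∖ Parcel B splits into 2 disjoint pieces (area 1.1786, area 13.8857).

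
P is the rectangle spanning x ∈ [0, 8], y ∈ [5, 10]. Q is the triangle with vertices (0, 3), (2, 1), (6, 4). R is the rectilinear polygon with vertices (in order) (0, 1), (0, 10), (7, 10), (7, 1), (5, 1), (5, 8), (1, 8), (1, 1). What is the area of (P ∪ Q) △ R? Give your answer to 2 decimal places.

34.25

|P ∪ Q| = 47.
|(P ∪ Q) ∩ R| = 23.875.
|(P ∪ Q) △ R| = 47 + 35 − 47.75 = 34.25.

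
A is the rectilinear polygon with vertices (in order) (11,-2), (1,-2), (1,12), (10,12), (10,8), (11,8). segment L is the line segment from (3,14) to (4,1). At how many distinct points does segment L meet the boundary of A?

The segment meets the boundary at (3.154,12).

1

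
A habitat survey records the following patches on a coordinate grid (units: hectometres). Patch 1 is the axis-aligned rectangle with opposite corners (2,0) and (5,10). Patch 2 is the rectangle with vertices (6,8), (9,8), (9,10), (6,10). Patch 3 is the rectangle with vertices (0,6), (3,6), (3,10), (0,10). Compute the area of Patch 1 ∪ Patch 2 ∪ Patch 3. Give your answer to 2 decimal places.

44.00

By inclusion–exclusion:
Individual areas: |Patch 1| = 30, |Patch 2| = 6, |Patch 3| = 12.
|Patch 1∩Patch 2| = 0 (no overlap).
|Patch 1∩Patch 3|: x∈[2,3], y∈[6,10] → 1·4 = 4.
|Patch 2∩Patch 3| = 0 (no overlap).
|Patch 1∩Patch 2∩Patch 3| = 0.
|Patch 1 ∪ Patch 2 ∪ Patch 3| = 48 − 4 + 0 = 44.00.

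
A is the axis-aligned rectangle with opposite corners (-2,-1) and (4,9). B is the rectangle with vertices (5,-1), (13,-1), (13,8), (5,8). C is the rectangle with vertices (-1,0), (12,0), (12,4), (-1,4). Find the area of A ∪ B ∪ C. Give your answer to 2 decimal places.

136.00

By inclusion–exclusion:
Individual areas: |A| = 60, |B| = 72, |C| = 52.
|A∩B| = 0 (no overlap).
|A∩C|: x∈[-1,4], y∈[0,4] → 5·4 = 20.
|B∩C|: x∈[5,12], y∈[0,4] → 7·4 = 28.
|A∩B∩C| = 0.
|A ∪ B ∪ C| = 184 − 48 + 0 = 136.00.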